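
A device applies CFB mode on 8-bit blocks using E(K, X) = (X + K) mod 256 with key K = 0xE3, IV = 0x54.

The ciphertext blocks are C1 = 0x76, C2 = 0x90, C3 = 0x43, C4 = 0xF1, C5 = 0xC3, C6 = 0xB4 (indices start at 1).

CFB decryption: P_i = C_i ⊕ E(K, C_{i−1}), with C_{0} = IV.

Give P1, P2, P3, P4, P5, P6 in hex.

P1: E(K, 0x54) = 0x37; 0x76 ⊕ 0x37 = 0x41.
P2: E(K, 0x76) = 0x59; 0x90 ⊕ 0x59 = 0xC9.
P3: E(K, 0x90) = 0x73; 0x43 ⊕ 0x73 = 0x30.
P4: E(K, 0x43) = 0x26; 0xF1 ⊕ 0x26 = 0xD7.
P5: E(K, 0xF1) = 0xD4; 0xC3 ⊕ 0xD4 = 0x17.
P6: E(K, 0xC3) = 0xA6; 0xB4 ⊕ 0xA6 = 0x12.

P1 = 0x41, P2 = 0xC9, P3 = 0x30, P4 = 0xD7, P5 = 0x17, P6 = 0x12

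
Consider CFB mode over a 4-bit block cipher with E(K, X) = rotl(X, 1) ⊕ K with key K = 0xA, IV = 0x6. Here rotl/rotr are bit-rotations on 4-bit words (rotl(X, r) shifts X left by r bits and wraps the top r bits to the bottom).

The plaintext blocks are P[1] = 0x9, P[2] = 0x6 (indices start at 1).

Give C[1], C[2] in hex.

C[1] = 0xF, C[2] = 0x3

CFB encryption: C_i = P_i ⊕ E(K, C_{i−1}), with C_{0} = IV.
C[1]: E(K, 0x6) = 0x6; 0x9 ⊕ 0x6 = 0xF.
C[2]: E(K, 0xF) = 0x5; 0x6 ⊕ 0x5 = 0x3.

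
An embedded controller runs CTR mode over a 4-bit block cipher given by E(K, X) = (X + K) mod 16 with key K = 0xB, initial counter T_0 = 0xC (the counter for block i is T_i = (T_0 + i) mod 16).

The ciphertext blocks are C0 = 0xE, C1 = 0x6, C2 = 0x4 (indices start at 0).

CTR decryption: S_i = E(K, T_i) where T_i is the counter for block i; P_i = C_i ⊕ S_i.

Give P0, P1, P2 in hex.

P0: T = 0xC, S = E(K, T) = 0x7; 0xE ⊕ 0x7 = 0x9.
P1: T = 0xD, S = E(K, T) = 0x8; 0x6 ⊕ 0x8 = 0xE.
P2: T = 0xE, S = E(K, T) = 0x9; 0x4 ⊕ 0x9 = 0xD.

P0 = 0x9, P1 = 0xE, P2 = 0xD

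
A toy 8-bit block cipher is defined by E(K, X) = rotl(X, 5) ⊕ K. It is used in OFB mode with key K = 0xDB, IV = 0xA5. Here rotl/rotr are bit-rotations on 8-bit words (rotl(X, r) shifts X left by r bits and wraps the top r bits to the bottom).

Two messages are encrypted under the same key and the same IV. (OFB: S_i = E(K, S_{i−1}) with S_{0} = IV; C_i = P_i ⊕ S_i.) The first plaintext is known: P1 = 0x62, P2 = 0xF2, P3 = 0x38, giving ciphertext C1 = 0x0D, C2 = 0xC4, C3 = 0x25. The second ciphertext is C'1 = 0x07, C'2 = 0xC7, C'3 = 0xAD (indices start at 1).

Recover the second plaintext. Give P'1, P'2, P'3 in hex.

P'1 = 0x68, P'2 = 0xF1, P'3 = 0xB0

In OFB with a reused IV, both messages share the same keystream S_i, so C_i ⊕ C'_i = P_i ⊕ P'_i and thus P'_i = P_i ⊕ C_i ⊕ C'_i.
P'1: 0x62 ⊕ 0x0D ⊕ 0x07 = 0x68.
P'2: 0xF2 ⊕ 0xC4 ⊕ 0xC7 = 0xF1.
P'3: 0x38 ⊕ 0x25 ⊕ 0xAD = 0xB0.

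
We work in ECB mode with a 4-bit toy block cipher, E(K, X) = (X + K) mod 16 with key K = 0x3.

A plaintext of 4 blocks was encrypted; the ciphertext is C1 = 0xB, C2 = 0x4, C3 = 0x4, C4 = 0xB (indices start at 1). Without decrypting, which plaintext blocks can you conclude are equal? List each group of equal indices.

P1 = P4; P2 = P3

ECB encrypts each block independently with the same key, so equal ciphertext blocks imply equal plaintext blocks.
C1 = C4 = 0xB, so P1 = P4.
C2 = C3 = 0x4, so P2 = P3.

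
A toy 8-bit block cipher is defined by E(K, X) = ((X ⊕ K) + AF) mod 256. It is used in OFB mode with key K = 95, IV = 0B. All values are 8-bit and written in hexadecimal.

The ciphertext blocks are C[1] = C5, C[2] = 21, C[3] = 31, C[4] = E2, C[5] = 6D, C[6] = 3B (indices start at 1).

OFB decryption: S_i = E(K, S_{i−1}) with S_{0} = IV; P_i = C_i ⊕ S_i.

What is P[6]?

P[1]: S = E(K, 0B) = 4D; C5 ⊕ 4D = 88.
P[2]: S = E(K, 4D) = 87; 21 ⊕ 87 = A6.
P[3]: S = E(K, 87) = C1; 31 ⊕ C1 = F0.
P[4]: S = E(K, C1) = 03; E2 ⊕ 03 = E1.
P[5]: S = E(K, 03) = 45; 6D ⊕ 45 = 28.
P[6]: S = E(K, 45) = 7F; 3B ⊕ 7F = 44.

P[6] = 44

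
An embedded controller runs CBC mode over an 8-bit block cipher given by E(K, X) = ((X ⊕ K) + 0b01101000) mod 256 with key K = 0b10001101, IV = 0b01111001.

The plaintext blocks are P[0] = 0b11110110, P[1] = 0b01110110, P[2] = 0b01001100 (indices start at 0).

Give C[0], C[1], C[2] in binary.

C[0] = 0b01101010, C[1] = 0b11111001, C[2] = 0b10100000

CBC encryption: C_i = E(K, P_i ⊕ C_{i−1}), with C_{−1} = IV.
C[0]: P[0] ⊕ 0b01111001 = 0b10001111; E(K, 0b10001111) = 0b01101010.
C[1]: P[1] ⊕ 0b01101010 = 0b00011100; E(K, 0b00011100) = 0b11111001.
C[2]: P[2] ⊕ 0b11111001 = 0b10110101; E(K, 0b10110101) = 0b10100000.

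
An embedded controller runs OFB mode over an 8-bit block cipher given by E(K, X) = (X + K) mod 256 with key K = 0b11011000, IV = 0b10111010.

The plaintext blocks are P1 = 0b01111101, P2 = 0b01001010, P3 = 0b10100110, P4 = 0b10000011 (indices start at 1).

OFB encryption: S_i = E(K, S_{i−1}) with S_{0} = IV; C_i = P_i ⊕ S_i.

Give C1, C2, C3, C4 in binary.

C1 = 0b11101111, C2 = 0b00100000, C3 = 0b11100100, C4 = 0b10011001

C1: S = E(K, 0b10111010) = 0b10010010; 0b01111101 ⊕ 0b10010010 = 0b11101111.
C2: S = E(K, 0b10010010) = 0b01101010; 0b01001010 ⊕ 0b01101010 = 0b00100000.
C3: S = E(K, 0b01101010) = 0b01000010; 0b10100110 ⊕ 0b01000010 = 0b11100100.
C4: S = E(K, 0b01000010) = 0b00011010; 0b10000011 ⊕ 0b00011010 = 0b10011001.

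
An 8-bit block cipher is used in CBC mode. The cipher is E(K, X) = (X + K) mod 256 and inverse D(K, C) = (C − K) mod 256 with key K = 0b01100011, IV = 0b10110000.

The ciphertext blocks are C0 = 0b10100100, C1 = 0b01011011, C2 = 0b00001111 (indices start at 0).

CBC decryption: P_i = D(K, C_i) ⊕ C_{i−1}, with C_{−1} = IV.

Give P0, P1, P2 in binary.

P0 = 0b11110001, P1 = 0b01011100, P2 = 0b11110111

P0: D(K, 0b10100100) = 0b01000001; 0b01000001 ⊕ 0b10110000 = 0b11110001.
P1: D(K, 0b01011011) = 0b11111000; 0b11111000 ⊕ 0b10100100 = 0b01011100.
P2: D(K, 0b00001111) = 0b10101100; 0b10101100 ⊕ 0b01011011 = 0b11110111.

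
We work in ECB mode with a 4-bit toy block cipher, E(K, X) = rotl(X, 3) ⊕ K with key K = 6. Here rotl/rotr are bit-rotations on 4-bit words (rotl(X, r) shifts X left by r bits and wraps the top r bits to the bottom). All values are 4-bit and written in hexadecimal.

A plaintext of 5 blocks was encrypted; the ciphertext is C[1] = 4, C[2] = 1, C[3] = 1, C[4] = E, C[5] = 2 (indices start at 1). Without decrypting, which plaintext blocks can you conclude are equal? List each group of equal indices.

ECB encrypts each block independently with the same key, so equal ciphertext blocks imply equal plaintext blocks.
C[2] = C[3] = 1, so P[2] = P[3].

P[2] = P[3]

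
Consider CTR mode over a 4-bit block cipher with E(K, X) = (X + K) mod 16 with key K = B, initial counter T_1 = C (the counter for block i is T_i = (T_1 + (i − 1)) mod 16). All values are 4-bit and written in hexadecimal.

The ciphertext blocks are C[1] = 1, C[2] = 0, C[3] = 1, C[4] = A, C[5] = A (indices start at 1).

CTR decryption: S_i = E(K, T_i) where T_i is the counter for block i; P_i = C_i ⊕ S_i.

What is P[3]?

P[3] = 8

P[3]: T = E, S = E(K, T) = 9; 1 ⊕ 9 = 8.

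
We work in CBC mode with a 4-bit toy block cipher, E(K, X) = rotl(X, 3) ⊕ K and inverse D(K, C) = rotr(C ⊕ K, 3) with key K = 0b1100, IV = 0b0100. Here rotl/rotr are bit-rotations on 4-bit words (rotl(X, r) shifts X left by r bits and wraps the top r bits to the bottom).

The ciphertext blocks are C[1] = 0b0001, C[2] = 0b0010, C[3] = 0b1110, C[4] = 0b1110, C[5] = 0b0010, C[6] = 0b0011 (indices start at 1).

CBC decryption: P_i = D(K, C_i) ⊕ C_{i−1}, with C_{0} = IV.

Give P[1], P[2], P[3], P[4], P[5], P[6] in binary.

P[1] = 0b1111, P[2] = 0b1100, P[3] = 0b0110, P[4] = 0b1010, P[5] = 0b0011, P[6] = 0b1101

P[1]: D(K, 0b0001) = 0b1011; 0b1011 ⊕ 0b0100 = 0b1111.
P[2]: D(K, 0b0010) = 0b1101; 0b1101 ⊕ 0b0001 = 0b1100.
P[3]: D(K, 0b1110) = 0b0100; 0b0100 ⊕ 0b0010 = 0b0110.
P[4]: D(K, 0b1110) = 0b0100; 0b0100 ⊕ 0b1110 = 0b1010.
P[5]: D(K, 0b0010) = 0b1101; 0b1101 ⊕ 0b1110 = 0b0011.
P[6]: D(K, 0b0011) = 0b1111; 0b1111 ⊕ 0b0010 = 0b1101.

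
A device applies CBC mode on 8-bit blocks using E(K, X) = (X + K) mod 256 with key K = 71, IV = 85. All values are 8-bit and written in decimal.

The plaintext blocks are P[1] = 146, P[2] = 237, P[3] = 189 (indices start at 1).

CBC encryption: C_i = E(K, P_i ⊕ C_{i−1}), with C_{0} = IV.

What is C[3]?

C[3] = 222

C[1]: P[1] ⊕ 85 = 199; E(K, 199) = 14.
C[2]: P[2] ⊕ 14 = 227; E(K, 227) = 42.
C[3]: P[3] ⊕ 42 = 151; E(K, 151) = 222.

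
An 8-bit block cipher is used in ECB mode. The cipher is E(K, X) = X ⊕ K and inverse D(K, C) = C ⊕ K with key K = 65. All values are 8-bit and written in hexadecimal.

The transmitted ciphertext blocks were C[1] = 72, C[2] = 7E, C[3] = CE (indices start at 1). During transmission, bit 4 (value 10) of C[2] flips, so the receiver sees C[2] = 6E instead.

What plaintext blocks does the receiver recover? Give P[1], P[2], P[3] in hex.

ECB decryption: P_i = D(K, C_i).
Only C[2] changed, to 6E. In ECB, a change in C_i affects only P_i. Decrypting the received ciphertext:
P[1]: D(K, 72) = 17.
P[2]: D(K, 6E) = 0B.
P[3]: D(K, CE) = AB.
Blocks that differ from the original plaintext: P[2].

P[1] = 17, P[2] = 0B, P[3] = AB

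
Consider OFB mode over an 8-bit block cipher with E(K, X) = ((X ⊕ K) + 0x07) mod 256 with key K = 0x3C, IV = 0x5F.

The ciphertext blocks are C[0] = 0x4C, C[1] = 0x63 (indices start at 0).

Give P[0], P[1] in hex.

P[0] = 0x26, P[1] = 0x3E

OFB decryption: S_i = E(K, S_{i−1}) with S_{−1} = IV; P_i = C_i ⊕ S_i.
P[0]: S = E(K, 0x5F) = 0x6A; 0x4C ⊕ 0x6A = 0x26.
P[1]: S = E(K, 0x6A) = 0x5D; 0x63 ⊕ 0x5D = 0x3E.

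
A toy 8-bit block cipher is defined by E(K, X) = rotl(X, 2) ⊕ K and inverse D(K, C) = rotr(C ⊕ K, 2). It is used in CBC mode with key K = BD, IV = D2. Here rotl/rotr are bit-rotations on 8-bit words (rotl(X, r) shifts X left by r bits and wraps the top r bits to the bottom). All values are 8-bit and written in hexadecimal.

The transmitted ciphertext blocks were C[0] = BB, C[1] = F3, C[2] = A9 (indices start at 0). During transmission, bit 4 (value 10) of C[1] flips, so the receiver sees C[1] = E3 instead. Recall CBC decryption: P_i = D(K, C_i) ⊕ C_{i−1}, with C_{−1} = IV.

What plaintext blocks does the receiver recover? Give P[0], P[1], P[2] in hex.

Only C[1] changed, to E3. In CBC, a change in C_i garbles P_i and flips the same bit in P_{i+1}. Decrypting the received ciphertext:
P[0]: D(K, BB) = 81; 81 ⊕ D2 = 53.
P[1]: D(K, E3) = 97; 97 ⊕ BB = 2C.
P[2]: D(K, A9) = 05; 05 ⊕ E3 = E6.
Blocks that differ from the original plaintext: P[1], P[2].

P[0] = 53, P[1] = 2C, P[2] = E6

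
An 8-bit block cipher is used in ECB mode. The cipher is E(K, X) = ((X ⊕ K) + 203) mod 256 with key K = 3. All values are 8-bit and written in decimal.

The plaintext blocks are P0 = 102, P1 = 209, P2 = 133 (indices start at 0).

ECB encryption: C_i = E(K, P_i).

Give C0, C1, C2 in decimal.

C0 = 48, C1 = 157, C2 = 81

C0: E(K, 102) = 48.
C1: E(K, 209) = 157.
C2: E(K, 133) = 81.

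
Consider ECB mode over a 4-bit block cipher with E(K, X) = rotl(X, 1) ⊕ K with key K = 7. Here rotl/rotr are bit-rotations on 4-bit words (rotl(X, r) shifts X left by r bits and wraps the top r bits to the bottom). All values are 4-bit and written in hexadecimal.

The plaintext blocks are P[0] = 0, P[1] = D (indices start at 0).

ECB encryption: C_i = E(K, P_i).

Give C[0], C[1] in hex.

C[0]: E(K, 0) = 7.
C[1]: E(K, D) = C.

C[0] = 7, C[1] = C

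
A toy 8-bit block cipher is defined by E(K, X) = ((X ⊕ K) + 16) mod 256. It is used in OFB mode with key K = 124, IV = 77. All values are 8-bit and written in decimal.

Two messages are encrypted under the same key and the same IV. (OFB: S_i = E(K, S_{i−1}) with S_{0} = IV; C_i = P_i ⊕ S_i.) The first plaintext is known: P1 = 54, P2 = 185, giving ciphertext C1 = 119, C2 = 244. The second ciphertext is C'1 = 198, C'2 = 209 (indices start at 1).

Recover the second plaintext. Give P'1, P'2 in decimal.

P'1 = 135, P'2 = 156

In OFB with a reused IV, both messages share the same keystream S_i, so C_i ⊕ C'_i = P_i ⊕ P'_i and thus P'_i = P_i ⊕ C_i ⊕ C'_i.
P'1: 54 ⊕ 119 ⊕ 198 = 135.
P'2: 185 ⊕ 244 ⊕ 209 = 156.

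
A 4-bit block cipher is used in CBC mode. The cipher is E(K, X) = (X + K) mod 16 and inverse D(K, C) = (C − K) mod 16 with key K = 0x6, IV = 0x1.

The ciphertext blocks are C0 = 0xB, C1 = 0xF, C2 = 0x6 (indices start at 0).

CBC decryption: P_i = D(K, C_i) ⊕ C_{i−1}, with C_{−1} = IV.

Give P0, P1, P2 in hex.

P0 = 0x4, P1 = 0x2, P2 = 0xF

P0: D(K, 0xB) = 0x5; 0x5 ⊕ 0x1 = 0x4.
P1: D(K, 0xF) = 0x9; 0x9 ⊕ 0xB = 0x2.
P2: D(K, 0x6) = 0x0; 0x0 ⊕ 0xF = 0xF.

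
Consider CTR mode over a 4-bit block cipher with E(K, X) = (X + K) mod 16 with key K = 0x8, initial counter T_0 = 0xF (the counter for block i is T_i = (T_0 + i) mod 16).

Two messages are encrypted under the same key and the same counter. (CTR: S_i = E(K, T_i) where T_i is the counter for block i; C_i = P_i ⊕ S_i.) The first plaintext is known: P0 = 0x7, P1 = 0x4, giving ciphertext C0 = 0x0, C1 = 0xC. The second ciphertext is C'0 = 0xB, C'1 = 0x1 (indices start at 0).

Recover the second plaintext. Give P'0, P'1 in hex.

In CTR with a reused counter, both messages share the same keystream S_i, so C_i ⊕ C'_i = P_i ⊕ P'_i and thus P'_i = P_i ⊕ C_i ⊕ C'_i.
P'0: 0x7 ⊕ 0x0 ⊕ 0xB = 0xC.
P'1: 0x4 ⊕ 0xC ⊕ 0x1 = 0x9.

P'0 = 0xC, P'1 = 0x9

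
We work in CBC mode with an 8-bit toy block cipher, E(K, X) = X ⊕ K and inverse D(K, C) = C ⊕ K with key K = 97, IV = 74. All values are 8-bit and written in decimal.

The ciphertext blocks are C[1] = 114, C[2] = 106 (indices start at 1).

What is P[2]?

P[2] = 121

CBC decryption: P_i = D(K, C_i) ⊕ C_{i−1}, with C_{0} = IV.
P[2]: D(K, 106) = 11; 11 ⊕ 114 = 121.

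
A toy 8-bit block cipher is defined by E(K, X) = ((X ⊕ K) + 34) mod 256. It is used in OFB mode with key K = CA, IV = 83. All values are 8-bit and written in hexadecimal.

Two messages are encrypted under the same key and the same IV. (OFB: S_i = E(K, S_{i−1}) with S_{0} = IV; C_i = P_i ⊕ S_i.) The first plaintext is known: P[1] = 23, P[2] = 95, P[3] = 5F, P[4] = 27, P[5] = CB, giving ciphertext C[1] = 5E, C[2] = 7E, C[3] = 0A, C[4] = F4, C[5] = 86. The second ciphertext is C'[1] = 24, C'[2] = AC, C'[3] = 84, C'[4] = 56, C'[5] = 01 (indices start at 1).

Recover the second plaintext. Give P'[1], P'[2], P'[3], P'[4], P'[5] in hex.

In OFB with a reused IV, both messages share the same keystream S_i, so C_i ⊕ C'_i = P_i ⊕ P'_i and thus P'_i = P_i ⊕ C_i ⊕ C'_i.
P'[1]: 23 ⊕ 5E ⊕ 24 = 59.
P'[2]: 95 ⊕ 7E ⊕ AC = 47.
P'[3]: 5F ⊕ 0A ⊕ 84 = D1.
P'[4]: 27 ⊕ F4 ⊕ 56 = 85.
P'[5]: CB ⊕ 86 ⊕ 01 = 4C.

P'[1] = 59, P'[2] = 47, P'[3] = D1, P'[4] = 85, P'[5] = 4C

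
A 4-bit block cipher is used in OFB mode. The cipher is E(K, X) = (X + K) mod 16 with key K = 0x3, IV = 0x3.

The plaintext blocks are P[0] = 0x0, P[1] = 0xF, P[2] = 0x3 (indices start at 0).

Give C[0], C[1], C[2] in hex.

OFB encryption: S_i = E(K, S_{i−1}) with S_{−1} = IV; C_i = P_i ⊕ S_i.
C[0]: S = E(K, 0x3) = 0x6; 0x0 ⊕ 0x6 = 0x6.
C[1]: S = E(K, 0x6) = 0x9; 0xF ⊕ 0x9 = 0x6.
C[2]: S = E(K, 0x9) = 0xC; 0x3 ⊕ 0xC = 0xF.

C[0] = 0x6, C[1] = 0x6, C[2] = 0xF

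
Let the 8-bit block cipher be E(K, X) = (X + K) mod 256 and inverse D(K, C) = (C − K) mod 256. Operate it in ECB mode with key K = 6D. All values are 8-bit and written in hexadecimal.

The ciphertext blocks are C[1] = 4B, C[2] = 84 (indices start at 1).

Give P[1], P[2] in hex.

ECB decryption: P_i = D(K, C_i).
P[1]: D(K, 4B) = DE.
P[2]: D(K, 84) = 17.

P[1] = DE, P[2] = 17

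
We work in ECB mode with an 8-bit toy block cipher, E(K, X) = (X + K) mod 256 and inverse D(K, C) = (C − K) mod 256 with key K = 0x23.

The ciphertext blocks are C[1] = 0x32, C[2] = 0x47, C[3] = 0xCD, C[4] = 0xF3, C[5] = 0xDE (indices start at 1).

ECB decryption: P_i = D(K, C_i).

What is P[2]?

P[2] = 0x24

P[2]: D(K, 0x47) = 0x24.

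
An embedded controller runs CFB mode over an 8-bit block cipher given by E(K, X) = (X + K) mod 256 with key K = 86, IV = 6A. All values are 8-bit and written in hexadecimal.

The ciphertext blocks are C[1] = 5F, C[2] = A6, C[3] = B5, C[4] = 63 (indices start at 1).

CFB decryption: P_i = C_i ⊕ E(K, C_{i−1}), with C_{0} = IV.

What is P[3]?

P[3]: E(K, A6) = 2C; B5 ⊕ 2C = 99.

P[3] = 99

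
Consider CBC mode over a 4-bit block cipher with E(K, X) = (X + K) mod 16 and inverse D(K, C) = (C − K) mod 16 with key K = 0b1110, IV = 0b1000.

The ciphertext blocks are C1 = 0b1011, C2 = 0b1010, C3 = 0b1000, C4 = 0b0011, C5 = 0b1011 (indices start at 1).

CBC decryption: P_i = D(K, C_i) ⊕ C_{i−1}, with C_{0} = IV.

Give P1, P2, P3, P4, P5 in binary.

P1: D(K, 0b1011) = 0b1101; 0b1101 ⊕ 0b1000 = 0b0101.
P2: D(K, 0b1010) = 0b1100; 0b1100 ⊕ 0b1011 = 0b0111.
P3: D(K, 0b1000) = 0b1010; 0b1010 ⊕ 0b1010 = 0b0000.
P4: D(K, 0b0011) = 0b0101; 0b0101 ⊕ 0b1000 = 0b1101.
P5: D(K, 0b1011) = 0b1101; 0b1101 ⊕ 0b0011 = 0b1110.

P1 = 0b0101, P2 = 0b0111, P3 = 0b0000, P4 = 0b1101, P5 = 0b1110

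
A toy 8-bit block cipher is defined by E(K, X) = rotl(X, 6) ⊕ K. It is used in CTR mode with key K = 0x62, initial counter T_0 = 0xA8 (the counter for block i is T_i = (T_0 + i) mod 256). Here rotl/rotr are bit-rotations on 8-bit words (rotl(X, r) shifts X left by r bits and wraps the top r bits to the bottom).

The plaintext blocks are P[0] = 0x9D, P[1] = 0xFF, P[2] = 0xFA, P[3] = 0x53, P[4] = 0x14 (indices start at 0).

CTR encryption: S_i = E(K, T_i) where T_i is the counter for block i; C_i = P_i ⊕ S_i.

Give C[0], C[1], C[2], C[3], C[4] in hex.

C[0]: T = 0xA8, S = E(K, T) = 0x48; 0x9D ⊕ 0x48 = 0xD5.
C[1]: T = 0xA9, S = E(K, T) = 0x08; 0xFF ⊕ 0x08 = 0xF7.
C[2]: T = 0xAA, S = E(K, T) = 0xC8; 0xFA ⊕ 0xC8 = 0x32.
C[3]: T = 0xAB, S = E(K, T) = 0x88; 0x53 ⊕ 0x88 = 0xDB.
C[4]: T = 0xAC, S = E(K, T) = 0x49; 0x14 ⊕ 0x49 = 0x5D.

C[0] = 0xD5, C[1] = 0xF7, C[2] = 0x32, C[3] = 0xDB, C[4] = 0x5D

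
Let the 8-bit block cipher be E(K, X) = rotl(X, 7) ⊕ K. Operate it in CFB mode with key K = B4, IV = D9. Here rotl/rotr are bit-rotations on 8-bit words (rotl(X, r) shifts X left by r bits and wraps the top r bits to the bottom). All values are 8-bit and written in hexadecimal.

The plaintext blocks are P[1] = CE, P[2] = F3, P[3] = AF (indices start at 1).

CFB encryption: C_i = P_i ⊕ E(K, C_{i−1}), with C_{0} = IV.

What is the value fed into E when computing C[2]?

C[1]: E(K, D9) = 58; CE ⊕ 58 = 96.
C[2]: E(K, 96) = FF; F3 ⊕ FF = 0C.
So the input to E for block [2] is 96.

96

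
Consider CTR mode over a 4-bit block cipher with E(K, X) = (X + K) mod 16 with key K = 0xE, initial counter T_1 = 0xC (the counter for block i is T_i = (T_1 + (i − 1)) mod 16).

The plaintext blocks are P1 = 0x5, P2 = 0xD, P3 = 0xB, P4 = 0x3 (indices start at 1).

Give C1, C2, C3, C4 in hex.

CTR encryption: S_i = E(K, T_i) where T_i is the counter for block i; C_i = P_i ⊕ S_i.
C1: T = 0xC, S = E(K, T) = 0xA; 0x5 ⊕ 0xA = 0xF.
C2: T = 0xD, S = E(K, T) = 0xB; 0xD ⊕ 0xB = 0x6.
C3: T = 0xE, S = E(K, T) = 0xC; 0xB ⊕ 0xC = 0x7.
C4: T = 0xF, S = E(K, T) = 0xD; 0x3 ⊕ 0xD = 0xE.

C1 = 0xF, C2 = 0x6, C3 = 0x7, C4 = 0xE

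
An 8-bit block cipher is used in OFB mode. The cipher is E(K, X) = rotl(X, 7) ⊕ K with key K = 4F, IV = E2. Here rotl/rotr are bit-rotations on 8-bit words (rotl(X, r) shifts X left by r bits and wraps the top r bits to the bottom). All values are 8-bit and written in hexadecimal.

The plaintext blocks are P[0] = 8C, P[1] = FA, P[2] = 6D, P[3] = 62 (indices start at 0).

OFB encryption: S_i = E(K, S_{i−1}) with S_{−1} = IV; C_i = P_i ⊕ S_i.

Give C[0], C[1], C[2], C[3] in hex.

C[0]: S = E(K, E2) = 3E; 8C ⊕ 3E = B2.
C[1]: S = E(K, 3E) = 50; FA ⊕ 50 = AA.
C[2]: S = E(K, 50) = 67; 6D ⊕ 67 = 0A.
C[3]: S = E(K, 67) = FC; 62 ⊕ FC = 9E.

C[0] = B2, C[1] = AA, C[2] = 0A, C[3] = 9E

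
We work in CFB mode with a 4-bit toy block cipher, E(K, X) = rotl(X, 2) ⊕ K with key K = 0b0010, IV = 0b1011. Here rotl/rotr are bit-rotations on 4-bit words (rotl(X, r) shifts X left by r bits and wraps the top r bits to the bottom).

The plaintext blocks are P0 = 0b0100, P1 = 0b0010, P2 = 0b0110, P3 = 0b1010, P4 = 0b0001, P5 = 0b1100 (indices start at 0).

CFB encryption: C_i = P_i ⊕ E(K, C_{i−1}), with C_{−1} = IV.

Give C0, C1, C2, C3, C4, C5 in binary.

C0: E(K, 0b1011) = 0b1100; 0b0100 ⊕ 0b1100 = 0b1000.
C1: E(K, 0b1000) = 0b0000; 0b0010 ⊕ 0b0000 = 0b0010.
C2: E(K, 0b0010) = 0b1010; 0b0110 ⊕ 0b1010 = 0b1100.
C3: E(K, 0b1100) = 0b0001; 0b1010 ⊕ 0b0001 = 0b1011.
C4: E(K, 0b1011) = 0b1100; 0b0001 ⊕ 0b1100 = 0b1101.
C5: E(K, 0b1101) = 0b0101; 0b1100 ⊕ 0b0101 = 0b1001.

C0 = 0b1000, C1 = 0b0010, C2 = 0b1100, C3 = 0b1011, C4 = 0b1101, C5 = 0b1001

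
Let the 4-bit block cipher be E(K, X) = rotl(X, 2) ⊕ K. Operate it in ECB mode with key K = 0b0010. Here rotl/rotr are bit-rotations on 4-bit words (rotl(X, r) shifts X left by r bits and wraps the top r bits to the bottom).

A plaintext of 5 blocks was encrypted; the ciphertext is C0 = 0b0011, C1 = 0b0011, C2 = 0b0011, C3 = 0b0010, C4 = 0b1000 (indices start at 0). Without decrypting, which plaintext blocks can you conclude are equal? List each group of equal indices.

ECB encrypts each block independently with the same key, so equal ciphertext blocks imply equal plaintext blocks.
C0 = C1 = C2 = 0b0011, so P0 = P1 = P2.

P0 = P1 = P2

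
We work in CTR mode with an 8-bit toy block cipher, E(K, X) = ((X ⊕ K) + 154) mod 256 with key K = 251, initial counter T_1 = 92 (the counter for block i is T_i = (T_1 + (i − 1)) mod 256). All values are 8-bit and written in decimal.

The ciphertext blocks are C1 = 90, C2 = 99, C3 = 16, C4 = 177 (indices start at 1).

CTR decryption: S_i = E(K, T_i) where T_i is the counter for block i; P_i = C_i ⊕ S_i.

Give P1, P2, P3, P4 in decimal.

P1 = 27, P2 = 35, P3 = 47, P4 = 143

P1: T = 92, S = E(K, T) = 65; 90 ⊕ 65 = 27.
P2: T = 93, S = E(K, T) = 64; 99 ⊕ 64 = 35.
P3: T = 94, S = E(K, T) = 63; 16 ⊕ 63 = 47.
P4: T = 95, S = E(K, T) = 62; 177 ⊕ 62 = 143.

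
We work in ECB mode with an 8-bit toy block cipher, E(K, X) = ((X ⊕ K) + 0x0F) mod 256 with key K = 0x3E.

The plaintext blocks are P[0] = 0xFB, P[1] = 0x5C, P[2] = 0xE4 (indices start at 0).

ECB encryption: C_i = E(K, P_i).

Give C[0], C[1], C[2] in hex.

C[0] = 0xD4, C[1] = 0x71, C[2] = 0xE9

C[0]: E(K, 0xFB) = 0xD4.
C[1]: E(K, 0x5C) = 0x71.
C[2]: E(K, 0xE4) = 0xE9.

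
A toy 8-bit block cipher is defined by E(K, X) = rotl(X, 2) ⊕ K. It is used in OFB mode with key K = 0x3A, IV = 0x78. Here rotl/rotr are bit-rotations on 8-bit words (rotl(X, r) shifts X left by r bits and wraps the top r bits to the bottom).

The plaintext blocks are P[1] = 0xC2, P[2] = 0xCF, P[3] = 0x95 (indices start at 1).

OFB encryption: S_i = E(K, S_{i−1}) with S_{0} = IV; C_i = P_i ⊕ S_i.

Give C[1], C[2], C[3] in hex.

C[1] = 0x19, C[2] = 0x9A, C[3] = 0xFA

C[1]: S = E(K, 0x78) = 0xDB; 0xC2 ⊕ 0xDB = 0x19.
C[2]: S = E(K, 0xDB) = 0x55; 0xCF ⊕ 0x55 = 0x9A.
C[3]: S = E(K, 0x55) = 0x6F; 0x95 ⊕ 0x6F = 0xFA.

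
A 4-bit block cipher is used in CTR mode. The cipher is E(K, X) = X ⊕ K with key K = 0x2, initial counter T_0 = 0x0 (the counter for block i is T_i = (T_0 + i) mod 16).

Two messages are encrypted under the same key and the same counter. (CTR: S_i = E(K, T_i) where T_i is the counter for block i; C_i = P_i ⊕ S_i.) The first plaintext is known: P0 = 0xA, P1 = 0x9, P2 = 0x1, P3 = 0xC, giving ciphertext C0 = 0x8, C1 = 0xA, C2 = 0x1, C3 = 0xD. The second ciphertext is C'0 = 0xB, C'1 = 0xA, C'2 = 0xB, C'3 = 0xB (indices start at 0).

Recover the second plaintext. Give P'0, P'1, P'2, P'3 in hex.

P'0 = 0x9, P'1 = 0x9, P'2 = 0xB, P'3 = 0xA

In CTR with a reused counter, both messages share the same keystream S_i, so C_i ⊕ C'_i = P_i ⊕ P'_i and thus P'_i = P_i ⊕ C_i ⊕ C'_i.
P'0: 0xA ⊕ 0x8 ⊕ 0xB = 0x9.
P'1: 0x9 ⊕ 0xA ⊕ 0xA = 0x9.
P'2: 0x1 ⊕ 0x1 ⊕ 0xB = 0xB.
P'3: 0xC ⊕ 0xD ⊕ 0xB = 0xA.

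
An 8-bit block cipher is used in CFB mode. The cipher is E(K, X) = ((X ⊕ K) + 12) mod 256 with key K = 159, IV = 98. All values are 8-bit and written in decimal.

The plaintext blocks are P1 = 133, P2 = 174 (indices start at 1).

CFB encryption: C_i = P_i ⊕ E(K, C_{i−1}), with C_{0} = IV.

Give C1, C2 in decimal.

C1: E(K, 98) = 9; 133 ⊕ 9 = 140.
C2: E(K, 140) = 31; 174 ⊕ 31 = 177.

C1 = 140, C2 = 177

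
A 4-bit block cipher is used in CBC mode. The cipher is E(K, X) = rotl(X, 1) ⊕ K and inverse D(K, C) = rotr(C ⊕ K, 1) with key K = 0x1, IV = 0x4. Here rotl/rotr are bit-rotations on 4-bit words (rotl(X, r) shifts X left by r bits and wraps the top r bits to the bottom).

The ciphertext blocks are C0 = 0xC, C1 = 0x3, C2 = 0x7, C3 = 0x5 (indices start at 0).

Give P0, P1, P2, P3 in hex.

CBC decryption: P_i = D(K, C_i) ⊕ C_{i−1}, with C_{−1} = IV.
P0: D(K, 0xC) = 0xE; 0xE ⊕ 0x4 = 0xA.
P1: D(K, 0x3) = 0x1; 0x1 ⊕ 0xC = 0xD.
P2: D(K, 0x7) = 0x3; 0x3 ⊕ 0x3 = 0x0.
P3: D(K, 0x5) = 0x2; 0x2 ⊕ 0x7 = 0x5.

P0 = 0xA, P1 = 0xD, P2 = 0x0, P3 = 0x5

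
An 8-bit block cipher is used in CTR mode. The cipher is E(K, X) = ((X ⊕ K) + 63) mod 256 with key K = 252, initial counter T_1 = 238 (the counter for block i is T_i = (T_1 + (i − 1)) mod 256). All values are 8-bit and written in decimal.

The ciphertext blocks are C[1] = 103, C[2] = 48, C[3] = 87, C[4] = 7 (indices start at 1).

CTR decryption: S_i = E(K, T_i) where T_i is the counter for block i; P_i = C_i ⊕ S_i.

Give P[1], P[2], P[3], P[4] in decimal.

P[1]: T = 238, S = E(K, T) = 81; 103 ⊕ 81 = 54.
P[2]: T = 239, S = E(K, T) = 82; 48 ⊕ 82 = 98.
P[3]: T = 240, S = E(K, T) = 75; 87 ⊕ 75 = 28.
P[4]: T = 241, S = E(K, T) = 76; 7 ⊕ 76 = 75.

P[1] = 54, P[2] = 98, P[3] = 28, P[4] = 75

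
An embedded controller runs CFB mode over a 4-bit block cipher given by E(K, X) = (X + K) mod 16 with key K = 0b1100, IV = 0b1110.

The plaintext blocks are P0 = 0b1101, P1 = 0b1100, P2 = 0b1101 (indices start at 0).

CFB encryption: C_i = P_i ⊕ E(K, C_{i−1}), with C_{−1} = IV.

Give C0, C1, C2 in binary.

C0: E(K, 0b1110) = 0b1010; 0b1101 ⊕ 0b1010 = 0b0111.
C1: E(K, 0b0111) = 0b0011; 0b1100 ⊕ 0b0011 = 0b1111.
C2: E(K, 0b1111) = 0b1011; 0b1101 ⊕ 0b1011 = 0b0110.

C0 = 0b0111, C1 = 0b1111, C2 = 0b0110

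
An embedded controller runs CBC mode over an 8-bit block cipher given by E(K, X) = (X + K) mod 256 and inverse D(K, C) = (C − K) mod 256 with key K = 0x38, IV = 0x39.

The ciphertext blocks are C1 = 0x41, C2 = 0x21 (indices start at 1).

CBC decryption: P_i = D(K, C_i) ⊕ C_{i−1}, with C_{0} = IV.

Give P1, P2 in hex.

P1 = 0x30, P2 = 0xA8

P1: D(K, 0x41) = 0x09; 0x09 ⊕ 0x39 = 0x30.
P2: D(K, 0x21) = 0xE9; 0xE9 ⊕ 0x41 = 0xA8.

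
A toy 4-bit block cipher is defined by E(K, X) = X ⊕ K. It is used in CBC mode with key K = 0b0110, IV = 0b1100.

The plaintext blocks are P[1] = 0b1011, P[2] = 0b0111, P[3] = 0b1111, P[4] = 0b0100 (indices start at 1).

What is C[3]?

C[3] = 0b1001

CBC encryption: C_i = E(K, P_i ⊕ C_{i−1}), with C_{0} = IV.
C[1]: P[1] ⊕ 0b1100 = 0b0111; E(K, 0b0111) = 0b0001.
C[2]: P[2] ⊕ 0b0001 = 0b0110; E(K, 0b0110) = 0b0000.
C[3]: P[3] ⊕ 0b0000 = 0b1111; E(K, 0b1111) = 0b1001.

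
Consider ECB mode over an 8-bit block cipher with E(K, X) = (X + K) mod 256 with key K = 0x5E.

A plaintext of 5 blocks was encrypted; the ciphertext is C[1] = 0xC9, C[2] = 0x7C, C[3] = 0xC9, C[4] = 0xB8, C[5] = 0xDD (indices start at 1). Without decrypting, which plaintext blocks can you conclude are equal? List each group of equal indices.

P[1] = P[3]

ECB encrypts each block independently with the same key, so equal ciphertext blocks imply equal plaintext blocks.
C[1] = C[3] = 0xC9, so P[1] = P[3].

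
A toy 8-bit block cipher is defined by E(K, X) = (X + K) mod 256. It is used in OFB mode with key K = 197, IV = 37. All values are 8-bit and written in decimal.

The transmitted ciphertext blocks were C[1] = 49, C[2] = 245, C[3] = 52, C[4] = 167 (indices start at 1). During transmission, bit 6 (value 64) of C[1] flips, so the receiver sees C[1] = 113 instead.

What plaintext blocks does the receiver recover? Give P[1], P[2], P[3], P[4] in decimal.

P[1] = 155, P[2] = 90, P[3] = 64, P[4] = 158

OFB decryption: S_i = E(K, S_{i−1}) with S_{0} = IV; P_i = C_i ⊕ S_i.
Only C[1] changed, to 113. In OFB, a change in C_i flips the same bit in P_i only; the keystream is unaffected. Decrypting the received ciphertext:
P[1]: S = E(K, 37) = 234; 113 ⊕ 234 = 155.
P[2]: S = E(K, 234) = 175; 245 ⊕ 175 = 90.
P[3]: S = E(K, 175) = 116; 52 ⊕ 116 = 64.
P[4]: S = E(K, 116) = 57; 167 ⊕ 57 = 158.
Blocks that differ from the original plaintext: P[1].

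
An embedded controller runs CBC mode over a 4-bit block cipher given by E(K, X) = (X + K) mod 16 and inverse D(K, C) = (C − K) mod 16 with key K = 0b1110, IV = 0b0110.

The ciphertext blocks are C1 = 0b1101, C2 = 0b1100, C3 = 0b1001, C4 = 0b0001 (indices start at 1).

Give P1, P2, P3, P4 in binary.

CBC decryption: P_i = D(K, C_i) ⊕ C_{i−1}, with C_{0} = IV.
P1: D(K, 0b1101) = 0b1111; 0b1111 ⊕ 0b0110 = 0b1001.
P2: D(K, 0b1100) = 0b1110; 0b1110 ⊕ 0b1101 = 0b0011.
P3: D(K, 0b1001) = 0b1011; 0b1011 ⊕ 0b1100 = 0b0111.
P4: D(K, 0b0001) = 0b0011; 0b0011 ⊕ 0b1001 = 0b1010.

P1 = 0b1001, P2 = 0b0011, P3 = 0b0111, P4 = 0b1010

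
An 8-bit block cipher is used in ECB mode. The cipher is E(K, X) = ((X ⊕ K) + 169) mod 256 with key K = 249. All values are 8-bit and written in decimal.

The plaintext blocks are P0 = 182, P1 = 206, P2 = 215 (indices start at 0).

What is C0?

C0 = 248

ECB encryption: C_i = E(K, P_i).
C0: E(K, 182) = 248.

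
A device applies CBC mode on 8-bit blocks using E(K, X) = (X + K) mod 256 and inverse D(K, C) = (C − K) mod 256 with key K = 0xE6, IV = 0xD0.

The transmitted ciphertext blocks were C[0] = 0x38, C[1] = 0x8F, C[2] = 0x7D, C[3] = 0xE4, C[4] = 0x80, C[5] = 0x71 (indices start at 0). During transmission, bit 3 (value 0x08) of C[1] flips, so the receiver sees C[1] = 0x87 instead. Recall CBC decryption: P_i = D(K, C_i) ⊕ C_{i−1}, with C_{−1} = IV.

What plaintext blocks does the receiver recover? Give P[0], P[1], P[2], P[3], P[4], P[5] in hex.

Only C[1] changed, to 0x87. In CBC, a change in C_i garbles P_i and flips the same bit in P_{i+1}. Decrypting the received ciphertext:
P[0]: D(K, 0x38) = 0x52; 0x52 ⊕ 0xD0 = 0x82.
P[1]: D(K, 0x87) = 0xA1; 0xA1 ⊕ 0x38 = 0x99.
P[2]: D(K, 0x7D) = 0x97; 0x97 ⊕ 0x87 = 0x10.
P[3]: D(K, 0xE4) = 0xFE; 0xFE ⊕ 0x7D = 0x83.
P[4]: D(K, 0x80) = 0x9A; 0x9A ⊕ 0xE4 = 0x7E.
P[5]: D(K, 0x71) = 0x8B; 0x8B ⊕ 0x80 = 0x0B.
Blocks that differ from the original plaintext: P[1], P[2].

P[0] = 0x82, P[1] = 0x99, P[2] = 0x10, P[3] = 0x83, P[4] = 0x7E, P[5] = 0x0B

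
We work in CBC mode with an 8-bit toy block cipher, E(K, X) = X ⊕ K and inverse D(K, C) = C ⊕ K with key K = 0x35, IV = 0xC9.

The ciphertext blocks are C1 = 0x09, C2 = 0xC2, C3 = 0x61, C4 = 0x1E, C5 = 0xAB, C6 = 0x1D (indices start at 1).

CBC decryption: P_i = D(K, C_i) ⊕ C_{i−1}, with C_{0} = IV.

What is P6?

P6: D(K, 0x1D) = 0x28; 0x28 ⊕ 0xAB = 0x83.

P6 = 0x83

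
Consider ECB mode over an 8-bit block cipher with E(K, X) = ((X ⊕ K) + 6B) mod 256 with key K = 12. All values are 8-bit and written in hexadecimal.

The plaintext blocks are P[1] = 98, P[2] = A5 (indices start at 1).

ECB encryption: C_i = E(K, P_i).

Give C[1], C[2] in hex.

C[1] = F5, C[2] = 22

C[1]: E(K, 98) = F5.
C[2]: E(K, A5) = 22.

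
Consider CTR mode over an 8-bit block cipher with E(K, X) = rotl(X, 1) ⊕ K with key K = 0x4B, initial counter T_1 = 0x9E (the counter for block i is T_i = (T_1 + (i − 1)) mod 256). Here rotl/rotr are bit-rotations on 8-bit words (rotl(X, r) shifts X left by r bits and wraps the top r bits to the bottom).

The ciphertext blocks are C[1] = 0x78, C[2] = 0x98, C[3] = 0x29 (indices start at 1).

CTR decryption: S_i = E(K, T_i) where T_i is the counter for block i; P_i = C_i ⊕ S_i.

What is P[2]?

P[2]: T = 0x9F, S = E(K, T) = 0x74; 0x98 ⊕ 0x74 = 0xEC.

P[2] = 0xEC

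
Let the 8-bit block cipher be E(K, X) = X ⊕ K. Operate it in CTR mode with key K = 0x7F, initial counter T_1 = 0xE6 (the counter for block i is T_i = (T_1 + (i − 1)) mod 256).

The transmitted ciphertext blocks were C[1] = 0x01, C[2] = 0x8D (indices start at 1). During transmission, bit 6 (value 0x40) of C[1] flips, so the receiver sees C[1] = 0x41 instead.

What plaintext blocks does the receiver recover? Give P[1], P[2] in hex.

P[1] = 0xD8, P[2] = 0x15

CTR decryption: S_i = E(K, T_i) where T_i is the counter for block i; P_i = C_i ⊕ S_i.
Only C[1] changed, to 0x41. In CTR, a change in C_i flips the same bit in P_i only; the keystream is unaffected. Decrypting the received ciphertext:
P[1]: T = 0xE6, S = E(K, T) = 0x99; 0x41 ⊕ 0x99 = 0xD8.
P[2]: T = 0xE7, S = E(K, T) = 0x98; 0x8D ⊕ 0x98 = 0x15.
Blocks that differ from the original plaintext: P[1].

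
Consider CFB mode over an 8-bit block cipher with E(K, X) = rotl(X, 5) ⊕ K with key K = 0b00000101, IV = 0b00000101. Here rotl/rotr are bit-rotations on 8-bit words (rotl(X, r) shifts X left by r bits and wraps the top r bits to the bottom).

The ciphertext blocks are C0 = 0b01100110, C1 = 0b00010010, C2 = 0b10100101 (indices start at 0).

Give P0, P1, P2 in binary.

CFB decryption: P_i = C_i ⊕ E(K, C_{i−1}), with C_{−1} = IV.
P0: E(K, 0b00000101) = 0b10100101; 0b01100110 ⊕ 0b10100101 = 0b11000011.
P1: E(K, 0b01100110) = 0b11001001; 0b00010010 ⊕ 0b11001001 = 0b11011011.
P2: E(K, 0b00010010) = 0b01000111; 0b10100101 ⊕ 0b01000111 = 0b11100010.

P0 = 0b11000011, P1 = 0b11011011, P2 = 0b11100010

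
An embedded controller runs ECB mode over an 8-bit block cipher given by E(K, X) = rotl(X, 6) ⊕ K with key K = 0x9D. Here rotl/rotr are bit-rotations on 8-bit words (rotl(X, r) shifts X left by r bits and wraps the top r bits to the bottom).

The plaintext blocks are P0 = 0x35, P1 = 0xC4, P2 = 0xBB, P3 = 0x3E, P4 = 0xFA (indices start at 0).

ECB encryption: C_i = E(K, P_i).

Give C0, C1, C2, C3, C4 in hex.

C0 = 0xD0, C1 = 0xAC, C2 = 0x73, C3 = 0x12, C4 = 0x23

C0: E(K, 0x35) = 0xD0.
C1: E(K, 0xC4) = 0xAC.
C2: E(K, 0xBB) = 0x73.
C3: E(K, 0x3E) = 0x12.
C4: E(K, 0xFA) = 0x23.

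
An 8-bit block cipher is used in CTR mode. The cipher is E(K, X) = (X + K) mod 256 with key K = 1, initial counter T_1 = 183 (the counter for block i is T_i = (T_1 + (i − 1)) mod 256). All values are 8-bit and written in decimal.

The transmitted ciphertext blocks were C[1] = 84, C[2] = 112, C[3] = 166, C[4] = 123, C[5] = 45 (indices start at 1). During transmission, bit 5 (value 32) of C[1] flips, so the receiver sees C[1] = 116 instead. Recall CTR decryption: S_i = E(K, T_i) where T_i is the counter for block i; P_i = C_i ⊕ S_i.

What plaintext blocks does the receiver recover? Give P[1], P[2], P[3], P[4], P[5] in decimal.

P[1] = 204, P[2] = 201, P[3] = 28, P[4] = 192, P[5] = 145

Only C[1] changed, to 116. In CTR, a change in C_i flips the same bit in P_i only; the keystream is unaffected. Decrypting the received ciphertext:
P[1]: T = 183, S = E(K, T) = 184; 116 ⊕ 184 = 204.
P[2]: T = 184, S = E(K, T) = 185; 112 ⊕ 185 = 201.
P[3]: T = 185, S = E(K, T) = 186; 166 ⊕ 186 = 28.
P[4]: T = 186, S = E(K, T) = 187; 123 ⊕ 187 = 192.
P[5]: T = 187, S = E(K, T) = 188; 45 ⊕ 188 = 145.
Blocks that differ from the original plaintext: P[1].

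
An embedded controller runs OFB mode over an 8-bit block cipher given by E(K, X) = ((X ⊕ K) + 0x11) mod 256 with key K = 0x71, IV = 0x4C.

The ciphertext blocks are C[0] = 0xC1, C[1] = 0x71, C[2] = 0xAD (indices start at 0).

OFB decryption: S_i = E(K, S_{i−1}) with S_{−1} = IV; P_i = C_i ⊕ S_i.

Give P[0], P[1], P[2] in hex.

P[0] = 0x8F, P[1] = 0x21, P[2] = 0x9F

P[0]: S = E(K, 0x4C) = 0x4E; 0xC1 ⊕ 0x4E = 0x8F.
P[1]: S = E(K, 0x4E) = 0x50; 0x71 ⊕ 0x50 = 0x21.
P[2]: S = E(K, 0x50) = 0x32; 0xAD ⊕ 0x32 = 0x9F.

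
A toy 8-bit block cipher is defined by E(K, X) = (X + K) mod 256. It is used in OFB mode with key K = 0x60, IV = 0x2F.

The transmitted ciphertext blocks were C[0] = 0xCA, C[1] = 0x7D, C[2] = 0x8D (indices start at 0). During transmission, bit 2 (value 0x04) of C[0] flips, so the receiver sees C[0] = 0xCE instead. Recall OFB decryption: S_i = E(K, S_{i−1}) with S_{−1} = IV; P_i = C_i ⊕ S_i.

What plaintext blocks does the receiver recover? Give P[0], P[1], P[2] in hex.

Only C[0] changed, to 0xCE. In OFB, a change in C_i flips the same bit in P_i only; the keystream is unaffected. Decrypting the received ciphertext:
P[0]: S = E(K, 0x2F) = 0x8F; 0xCE ⊕ 0x8F = 0x41.
P[1]: S = E(K, 0x8F) = 0xEF; 0x7D ⊕ 0xEF = 0x92.
P[2]: S = E(K, 0xEF) = 0x4F; 0x8D ⊕ 0x4F = 0xC2.
Blocks that differ from the original plaintext: P[0].

P[0] = 0x41, P[1] = 0x92, P[2] = 0xC2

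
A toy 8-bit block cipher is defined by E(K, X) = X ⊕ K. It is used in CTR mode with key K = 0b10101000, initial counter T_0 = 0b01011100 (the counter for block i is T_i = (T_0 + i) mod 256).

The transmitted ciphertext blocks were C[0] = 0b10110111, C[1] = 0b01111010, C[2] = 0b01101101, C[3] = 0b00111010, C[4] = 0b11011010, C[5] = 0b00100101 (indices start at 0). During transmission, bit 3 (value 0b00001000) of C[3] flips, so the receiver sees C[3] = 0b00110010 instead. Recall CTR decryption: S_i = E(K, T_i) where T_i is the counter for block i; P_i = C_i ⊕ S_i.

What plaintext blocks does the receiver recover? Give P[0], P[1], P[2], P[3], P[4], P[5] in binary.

Only C[3] changed, to 0b00110010. In CTR, a change in C_i flips the same bit in P_i only; the keystream is unaffected. Decrypting the received ciphertext:
P[0]: T = 0b01011100, S = E(K, T) = 0b11110100; 0b10110111 ⊕ 0b11110100 = 0b01000011.
P[1]: T = 0b01011101, S = E(K, T) = 0b11110101; 0b01111010 ⊕ 0b11110101 = 0b10001111.
P[2]: T = 0b01011110, S = E(K, T) = 0b11110110; 0b01101101 ⊕ 0b11110110 = 0b10011011.
P[3]: T = 0b01011111, S = E(K, T) = 0b11110111; 0b00110010 ⊕ 0b11110111 = 0b11000101.
P[4]: T = 0b01100000, S = E(K, T) = 0b11001000; 0b11011010 ⊕ 0b11001000 = 0b00010010.
P[5]: T = 0b01100001, S = E(K, T) = 0b11001001; 0b00100101 ⊕ 0b11001001 = 0b11101100.
Blocks that differ from the original plaintext: P[3].

P[0] = 0b01000011, P[1] = 0b10001111, P[2] = 0b10011011, P[3] = 0b11000101, P[4] = 0b00010010, P[5] = 0b11101100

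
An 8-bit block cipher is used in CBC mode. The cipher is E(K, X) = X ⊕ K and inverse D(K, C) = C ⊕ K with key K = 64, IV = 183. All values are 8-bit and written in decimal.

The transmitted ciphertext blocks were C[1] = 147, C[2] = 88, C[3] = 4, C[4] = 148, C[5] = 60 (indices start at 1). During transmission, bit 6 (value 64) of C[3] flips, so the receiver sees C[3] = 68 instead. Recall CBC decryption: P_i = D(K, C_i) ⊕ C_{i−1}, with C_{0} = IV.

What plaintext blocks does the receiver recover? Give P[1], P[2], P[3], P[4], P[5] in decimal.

P[1] = 100, P[2] = 139, P[3] = 92, P[4] = 144, P[5] = 232

Only C[3] changed, to 68. In CBC, a change in C_i garbles P_i and flips the same bit in P_{i+1}. Decrypting the received ciphertext:
P[1]: D(K, 147) = 211; 211 ⊕ 183 = 100.
P[2]: D(K, 88) = 24; 24 ⊕ 147 = 139.
P[3]: D(K, 68) = 4; 4 ⊕ 88 = 92.
P[4]: D(K, 148) = 212; 212 ⊕ 68 = 144.
P[5]: D(K, 60) = 124; 124 ⊕ 148 = 232.
Blocks that differ from the original plaintext: P[3], P[4].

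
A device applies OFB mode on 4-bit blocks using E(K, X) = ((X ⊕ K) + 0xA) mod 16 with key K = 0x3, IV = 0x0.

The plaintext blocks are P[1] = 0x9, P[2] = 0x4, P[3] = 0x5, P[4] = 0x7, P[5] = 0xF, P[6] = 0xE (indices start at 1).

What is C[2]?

OFB encryption: S_i = E(K, S_{i−1}) with S_{0} = IV; C_i = P_i ⊕ S_i.
C[1]: S = E(K, 0x0) = 0xD; 0x9 ⊕ 0xD = 0x4.
C[2]: S = E(K, 0xD) = 0x8; 0x4 ⊕ 0x8 = 0xC.

C[2] = 0xC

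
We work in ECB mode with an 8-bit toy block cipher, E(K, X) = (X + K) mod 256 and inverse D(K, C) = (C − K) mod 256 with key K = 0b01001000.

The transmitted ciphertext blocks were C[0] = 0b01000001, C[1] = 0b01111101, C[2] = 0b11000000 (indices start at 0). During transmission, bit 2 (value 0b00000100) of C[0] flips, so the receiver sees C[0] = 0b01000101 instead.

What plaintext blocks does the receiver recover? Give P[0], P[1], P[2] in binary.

ECB decryption: P_i = D(K, C_i).
Only C[0] changed, to 0b01000101. In ECB, a change in C_i affects only P_i. Decrypting the received ciphertext:
P[0]: D(K, 0b01000101) = 0b11111101.
P[1]: D(K, 0b01111101) = 0b00110101.
P[2]: D(K, 0b11000000) = 0b01111000.
Blocks that differ from the original plaintext: P[0].

P[0] = 0b11111101, P[1] = 0b00110101, P[2] = 0b01111000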